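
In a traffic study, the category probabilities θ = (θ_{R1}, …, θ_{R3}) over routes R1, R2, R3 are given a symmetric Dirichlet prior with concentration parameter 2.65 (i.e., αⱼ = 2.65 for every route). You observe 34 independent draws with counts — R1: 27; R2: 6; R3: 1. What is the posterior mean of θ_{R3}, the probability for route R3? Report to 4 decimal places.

The Dirichlet prior is conjugate to the Multinomial likelihood: each posterior αⱼ = prior αⱼ + observed count nⱼ.
Posterior concentration: (29.65, 8.65, 3.65), total = 41.95.
E[θ_{R3}|data] = α_{R3}/Σα = 3.65/41.95 = 0.0870.

0.0870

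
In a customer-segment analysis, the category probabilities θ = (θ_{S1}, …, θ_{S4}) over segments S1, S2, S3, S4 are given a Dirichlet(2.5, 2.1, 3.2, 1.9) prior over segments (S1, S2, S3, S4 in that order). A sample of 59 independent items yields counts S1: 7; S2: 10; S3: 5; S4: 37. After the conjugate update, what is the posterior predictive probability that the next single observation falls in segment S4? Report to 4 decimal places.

0.5662

The Dirichlet prior is conjugate to the Multinomial likelihood: each posterior αⱼ = prior αⱼ + observed count nⱼ.
Posterior concentration: (9.5, 12.1, 8.2, 38.9), total = 68.7.
P(next = S4 | data) = α_{S4}/Σα = 0.5662.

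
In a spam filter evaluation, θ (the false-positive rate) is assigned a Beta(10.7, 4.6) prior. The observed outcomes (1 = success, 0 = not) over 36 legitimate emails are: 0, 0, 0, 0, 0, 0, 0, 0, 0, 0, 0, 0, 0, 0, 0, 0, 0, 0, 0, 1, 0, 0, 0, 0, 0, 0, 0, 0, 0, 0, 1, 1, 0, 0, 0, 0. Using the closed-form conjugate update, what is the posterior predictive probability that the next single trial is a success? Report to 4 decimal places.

The Beta prior is conjugate to a Binomial/Bernoulli likelihood; the update adds successes to α and failures to β.
Posterior: Beta(α+k, β+n−k) = Beta(10.7+3, 4.6+33) = Beta(13.7, 37.6).
For a single future Bernoulli trial, P(success | data) = α/(α+β) = 0.2671.

0.2671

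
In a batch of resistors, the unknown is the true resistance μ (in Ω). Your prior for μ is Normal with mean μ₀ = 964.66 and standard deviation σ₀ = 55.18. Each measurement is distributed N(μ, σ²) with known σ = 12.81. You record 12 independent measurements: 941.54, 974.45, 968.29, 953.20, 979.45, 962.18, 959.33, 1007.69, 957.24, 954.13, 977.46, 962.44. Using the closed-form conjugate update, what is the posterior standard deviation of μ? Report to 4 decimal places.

For Normal data with known variance σ², a Normal(μ₀, σ₀²) prior on μ is conjugate. Posterior precision = 1/σ₀² + n/σ²; posterior mean is the precision-weighted average of μ₀ and x̄.
σ₀² = 55.18² = 3044.8324, σ² = 12.81² = 164.0961; σ² + n·σ₀² = 164.0961 + 12·3044.8324 = 36702.0849.
Posterior precision = 1/σ₀² + n/σ² = 1/3044.8324 + 12/164.0961 = (σ² + n·σ₀²)/(σ₀²σ²) = 36702.0849/(3044.8324·164.0961); posterior variance σₙ² = σ₀²σ²/(σ² + n·σ₀²) = 3044.8324·164.0961/36702.0849 = 13.613535.
Posterior SD = √σₙ² = √(3044.8324·164.0961/36702.0849) = 3.6897.

3.6897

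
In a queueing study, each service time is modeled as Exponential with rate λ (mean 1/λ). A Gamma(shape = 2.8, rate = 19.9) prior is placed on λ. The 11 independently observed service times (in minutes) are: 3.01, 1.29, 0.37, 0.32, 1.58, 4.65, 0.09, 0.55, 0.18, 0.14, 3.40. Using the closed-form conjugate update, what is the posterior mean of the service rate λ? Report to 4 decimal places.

With a Gamma(shape α, rate β) prior on the exponential rate λ, the posterior after n observations with total T = Σxᵢ is Gamma(α+n, β+T).
Sum of observations T = 15.58 minutes; n = 11.
Posterior: Gamma(2.8+11, 19.9+15.58) = Gamma(13.8, 35.48).
Posterior mean of λ = α/β = 13.8/35.48 = 0.3890.

0.3890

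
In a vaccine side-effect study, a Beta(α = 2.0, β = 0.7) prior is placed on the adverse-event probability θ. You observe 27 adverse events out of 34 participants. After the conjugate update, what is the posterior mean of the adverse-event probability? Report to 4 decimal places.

0.7902

The Beta prior is conjugate to a Binomial/Bernoulli likelihood; the update adds successes to α and failures to β.
Posterior: Beta(α+k, β+n−k) = Beta(2.0+27, 0.7+7) = Beta(29.0, 7.7).
Posterior mean = α/(α+β) = 29.0/36.7 = 0.7902.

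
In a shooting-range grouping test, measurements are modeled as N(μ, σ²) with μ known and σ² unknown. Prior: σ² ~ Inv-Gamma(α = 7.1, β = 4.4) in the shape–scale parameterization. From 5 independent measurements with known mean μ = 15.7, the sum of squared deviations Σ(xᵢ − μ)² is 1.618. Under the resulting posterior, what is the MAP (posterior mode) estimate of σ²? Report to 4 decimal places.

0.4914

With known mean μ and an Inverse-Gamma(α, β) prior on σ², the Normal likelihood is conjugate: posterior is Inv-Gamma(α + n/2, β + Σ(xᵢ−μ)²/2).
Posterior: Inv-Gamma(7.1 + 5/2, 4.4 + 1.618/2) = Inv-Gamma(9.60, 5.2090).
Mode = β/(α+1) = 5.2090/10.60 = 0.4914.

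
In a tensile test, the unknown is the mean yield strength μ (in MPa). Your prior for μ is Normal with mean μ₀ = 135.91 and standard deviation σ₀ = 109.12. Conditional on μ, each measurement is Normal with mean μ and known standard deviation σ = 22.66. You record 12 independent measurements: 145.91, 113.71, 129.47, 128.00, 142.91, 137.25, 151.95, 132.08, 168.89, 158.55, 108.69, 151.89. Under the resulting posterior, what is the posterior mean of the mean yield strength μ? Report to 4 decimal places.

For Normal data with known variance σ², a Normal(μ₀, σ₀²) prior on μ is conjugate. Posterior precision = 1/σ₀² + n/σ²; posterior mean is the precision-weighted average of μ₀ and x̄.
Σxᵢ = 145.91 + 113.71 + 129.47 + 128.00 + 142.91 + 137.25 + 151.95 + 132.08 + 168.89 + 158.55 + 108.69 + 151.89 = 1669.3, so n·x̄ = 1669.3.
σ₀² = 109.12² = 11907.1744, σ² = 22.66² = 513.4756; σ² + n·σ₀² = 513.4756 + 12·11907.1744 = 143399.5684.
Posterior mean = (μ₀/σ₀² + n·x̄/σ²)/(1/σ₀² + n/σ²) = (σ²·μ₀ + σ₀²·n·x̄)/(σ² + n·σ₀²) = (513.4756·135.91 + 11907.1744·1669.3)/143399.5684 = 19946432.694716/143399.5684 = 139.0969.

139.0969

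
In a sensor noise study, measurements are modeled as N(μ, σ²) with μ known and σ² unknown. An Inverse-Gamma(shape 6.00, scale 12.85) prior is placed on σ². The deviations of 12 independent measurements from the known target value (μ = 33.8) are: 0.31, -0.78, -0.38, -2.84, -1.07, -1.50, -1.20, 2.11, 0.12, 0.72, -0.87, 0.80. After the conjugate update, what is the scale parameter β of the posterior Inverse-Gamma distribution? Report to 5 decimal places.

22.91560

With known mean μ and an Inverse-Gamma(α, β) prior on σ², the Normal likelihood is conjugate: posterior is Inv-Gamma(α + n/2, β + Σ(xᵢ−μ)²/2).
Σ(xᵢ−μ)² = (0.31)² + (-0.78)² + (-0.38)² + (-2.84)² + (-1.07)² + (-1.50)² + (-1.20)² + (2.11)² + (0.12)² + (0.72)² + (-0.87)² + (0.80)² = 20.1312.
Posterior: Inv-Gamma(6.00 + 12/2, 12.85 + 20.1312/2) = Inv-Gamma(12.00, 22.91560).
Posterior β = 22.91560.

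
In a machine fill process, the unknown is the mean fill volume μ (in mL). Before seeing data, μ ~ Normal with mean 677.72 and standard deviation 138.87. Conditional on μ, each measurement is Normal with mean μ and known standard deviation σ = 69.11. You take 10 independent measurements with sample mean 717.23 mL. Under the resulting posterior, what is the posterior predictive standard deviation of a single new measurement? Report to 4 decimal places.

72.4035

For Normal data with known variance σ², a Normal(μ₀, σ₀²) prior on μ is conjugate. Posterior precision = 1/σ₀² + n/σ²; posterior mean is the precision-weighted average of μ₀ and x̄.
σ₀² = 138.87² = 19284.8769, σ² = 69.11² = 4776.1921; σ² + n·σ₀² = 4776.1921 + 10·19284.8769 = 197624.9611.
Posterior precision = 1/σ₀² + n/σ² = 1/19284.8769 + 10/4776.1921 = (σ² + n·σ₀²)/(σ₀²σ²) = 197624.9611/(19284.8769·4776.1921); posterior variance σₙ² = σ₀²σ²/(σ² + n·σ₀²) = 19284.8769·4776.1921/197624.9611 = 466.076128.
Predictive variance for one new observation = σₙ² + σ² = 19284.8769·4776.1921/197624.9611 + 4776.1921 = σ²·(σ₀² + 197624.9611)/197624.9611 = 4776.1921·216909.838/197624.9611 = 5242.268228; SD = √(4776.1921·216909.838/197624.9611) = 72.4035.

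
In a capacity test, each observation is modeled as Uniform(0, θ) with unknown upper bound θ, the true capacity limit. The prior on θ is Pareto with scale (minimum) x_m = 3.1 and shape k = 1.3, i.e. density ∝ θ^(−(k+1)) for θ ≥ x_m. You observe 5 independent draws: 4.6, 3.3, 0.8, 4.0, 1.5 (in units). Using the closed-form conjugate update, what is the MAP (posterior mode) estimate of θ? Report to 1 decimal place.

4.6

A Pareto(scale x_m, shape k) prior on the upper bound θ of Uniform(0, θ) is conjugate: posterior is Pareto(max(x_m, max xᵢ), k + n).
Sample maximum = 4.6; prior scale x_m = 3.1 → posterior scale = max = 4.6.
Posterior shape = 1.3 + 5 = 6.3.
The Pareto density is decreasing on [x_m, ∞), so the mode is x_m = 4.6.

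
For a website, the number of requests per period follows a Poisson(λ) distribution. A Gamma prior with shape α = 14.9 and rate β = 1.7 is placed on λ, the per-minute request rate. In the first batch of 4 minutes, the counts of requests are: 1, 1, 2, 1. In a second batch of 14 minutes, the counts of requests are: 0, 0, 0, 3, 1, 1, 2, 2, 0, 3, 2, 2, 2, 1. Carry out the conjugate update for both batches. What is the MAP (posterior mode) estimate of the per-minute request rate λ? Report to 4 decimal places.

1.9239

With a Gamma(shape α, rate β) prior, the Poisson likelihood is conjugate: the posterior is Gamma(α + ΣXᵢ, β + n).
Batch 1: sum of counts S = 5 over n = 4 minutes.
After batch 1: Gamma(α+S, β+n) = Gamma(14.9+5, 1.7+4) = Gamma(19.9, 5.7).
Batch 2: sum of counts S = 19 over n = 14 minutes.
After batch 2: Gamma(α+S, β+n) = Gamma(19.9+19, 5.7+14) = Gamma(38.9, 19.7).
Mode of Gamma(α,β) for α≥1 is (α−1)/β = 37.9/19.7 = 1.9239.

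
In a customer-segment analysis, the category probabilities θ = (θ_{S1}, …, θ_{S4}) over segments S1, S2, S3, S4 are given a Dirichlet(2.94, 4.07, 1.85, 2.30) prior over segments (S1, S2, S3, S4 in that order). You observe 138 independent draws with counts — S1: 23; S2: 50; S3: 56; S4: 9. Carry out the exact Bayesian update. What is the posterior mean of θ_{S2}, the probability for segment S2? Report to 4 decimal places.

The Dirichlet prior is conjugate to the Multinomial likelihood: each posterior αⱼ = prior αⱼ + observed count nⱼ.
Posterior concentration: (25.94, 54.07, 57.85, 11.30), total = 149.16.
E[θ_{S2}|data] = α_{S2}/Σα = 54.07/149.16 = 0.3625.

0.3625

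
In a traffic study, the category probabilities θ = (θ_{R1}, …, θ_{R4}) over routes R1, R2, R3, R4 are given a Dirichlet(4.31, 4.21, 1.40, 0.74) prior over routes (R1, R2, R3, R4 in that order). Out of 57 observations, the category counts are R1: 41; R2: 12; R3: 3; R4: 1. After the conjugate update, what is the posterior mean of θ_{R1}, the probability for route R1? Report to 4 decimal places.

0.6697

The Dirichlet prior is conjugate to the Multinomial likelihood: each posterior αⱼ = prior αⱼ + observed count nⱼ.
Posterior concentration: (45.31, 16.21, 4.40, 1.74), total = 67.66.
E[θ_{R1}|data] = α_{R1}/Σα = 45.31/67.66 = 0.6697.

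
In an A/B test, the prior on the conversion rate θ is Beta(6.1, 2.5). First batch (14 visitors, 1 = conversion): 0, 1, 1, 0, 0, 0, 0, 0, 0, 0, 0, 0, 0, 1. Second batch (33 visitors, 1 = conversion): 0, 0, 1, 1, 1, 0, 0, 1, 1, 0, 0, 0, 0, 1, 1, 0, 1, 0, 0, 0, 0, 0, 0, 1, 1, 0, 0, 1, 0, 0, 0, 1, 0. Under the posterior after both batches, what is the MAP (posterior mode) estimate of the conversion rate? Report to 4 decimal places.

0.3750

The Beta prior is conjugate to a Binomial/Bernoulli likelihood; the update adds successes to α and failures to β.
After batch 1: Beta(6.1+3, 2.5+11) = Beta(9.1, 13.5).
After batch 2: Beta(9.1+12, 13.5+21) = Beta(21.1, 34.5).
Mode of Beta(a,b) for a,b>1 is (a−1)/(a+b−2) = 20.1/53.6 = 0.3750.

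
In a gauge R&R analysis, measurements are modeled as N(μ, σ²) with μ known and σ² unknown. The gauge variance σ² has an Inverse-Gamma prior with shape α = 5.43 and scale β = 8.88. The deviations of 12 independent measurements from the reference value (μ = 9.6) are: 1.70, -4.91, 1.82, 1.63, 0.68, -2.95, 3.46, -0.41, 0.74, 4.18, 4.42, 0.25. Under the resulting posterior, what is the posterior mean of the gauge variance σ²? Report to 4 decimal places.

5.2565

With known mean μ and an Inverse-Gamma(α, β) prior on σ², the Normal likelihood is conjugate: posterior is Inv-Gamma(α + n/2, β + Σ(xᵢ−μ)²/2).
Σ(xᵢ−μ)² = (1.70)² + (-4.91)² + (1.82)² + (1.63)² + (0.68)² + (-2.95)² + (3.46)² + (-0.41)² + (0.74)² + (4.18)² + (4.42)² + (0.25)² = 91.8909.
Posterior: Inv-Gamma(5.43 + 12/2, 8.88 + 91.8909/2) = Inv-Gamma(11.43, 54.82545).
E[σ²|data] = β/(α−1) = 54.82545/10.43 = 5.2565.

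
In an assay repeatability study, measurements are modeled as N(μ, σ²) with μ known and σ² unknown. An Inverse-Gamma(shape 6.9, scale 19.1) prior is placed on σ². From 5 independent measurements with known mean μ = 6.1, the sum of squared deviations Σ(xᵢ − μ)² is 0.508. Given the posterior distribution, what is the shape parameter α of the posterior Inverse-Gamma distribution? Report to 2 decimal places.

9.40

With known mean μ and an Inverse-Gamma(α, β) prior on σ², the Normal likelihood is conjugate: posterior is Inv-Gamma(α + n/2, β + Σ(xᵢ−μ)²/2).
Posterior: Inv-Gamma(6.9 + 5/2, 19.1 + 0.508/2) = Inv-Gamma(9.40, 19.3540).
Posterior α = 9.40.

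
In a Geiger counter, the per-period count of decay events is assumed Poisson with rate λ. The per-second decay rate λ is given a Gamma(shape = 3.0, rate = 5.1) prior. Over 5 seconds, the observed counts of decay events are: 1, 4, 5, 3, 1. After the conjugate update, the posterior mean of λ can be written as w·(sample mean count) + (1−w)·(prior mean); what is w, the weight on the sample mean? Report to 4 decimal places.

With a Gamma(shape α, rate β) prior, the Poisson likelihood is conjugate: the posterior is Gamma(α + ΣXᵢ, β + n).
Posterior mean = (α₀+S)/(β₀+n) = [n/(β₀+n)]·(S/n) + [β₀/(β₀+n)]·(α₀/β₀), so only n and β₀ enter the weight.
Weight on data w = n/(β₀+n) = 5/(5.1+5) = 5/10.1 = 0.4950.

0.4950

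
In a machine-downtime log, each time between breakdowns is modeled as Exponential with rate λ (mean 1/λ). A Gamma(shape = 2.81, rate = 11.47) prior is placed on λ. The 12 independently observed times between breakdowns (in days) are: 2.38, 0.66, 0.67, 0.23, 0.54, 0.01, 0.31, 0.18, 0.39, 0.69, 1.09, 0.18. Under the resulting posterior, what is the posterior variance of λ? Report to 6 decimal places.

With a Gamma(shape α, rate β) prior on the exponential rate λ, the posterior after n observations with total T = Σxᵢ is Gamma(α+n, β+T).
Sum of observations T = 7.33 days; n = 12.
Posterior: Gamma(2.81+12, 11.47+7.33) = Gamma(14.81, 18.80).
Var = α/β² = 0.041902.

0.041902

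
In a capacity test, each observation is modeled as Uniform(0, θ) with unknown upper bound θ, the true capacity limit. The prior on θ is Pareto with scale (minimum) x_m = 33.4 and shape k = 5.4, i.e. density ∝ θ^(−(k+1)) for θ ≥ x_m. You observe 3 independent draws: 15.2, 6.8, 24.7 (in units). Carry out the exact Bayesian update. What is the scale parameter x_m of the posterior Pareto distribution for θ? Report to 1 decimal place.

33.4

A Pareto(scale x_m, shape k) prior on the upper bound θ of Uniform(0, θ) is conjugate: posterior is Pareto(max(x_m, max xᵢ), k + n).
Sample maximum = 24.7; prior scale x_m = 33.4 → posterior scale = max = 33.4.
Posterior shape = 5.4 + 3 = 8.4.
Posterior scale x_m = 33.4.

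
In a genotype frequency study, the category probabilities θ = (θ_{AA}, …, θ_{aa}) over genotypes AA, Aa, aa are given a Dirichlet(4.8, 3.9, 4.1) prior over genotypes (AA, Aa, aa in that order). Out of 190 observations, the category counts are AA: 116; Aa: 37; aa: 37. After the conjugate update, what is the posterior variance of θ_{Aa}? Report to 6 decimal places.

0.000790

The Dirichlet prior is conjugate to the Multinomial likelihood: each posterior αⱼ = prior αⱼ + observed count nⱼ.
Posterior concentration: (120.8, 40.9, 41.1), total = 202.8.
Var[θ_j] = α_j(Σα−α_j)/((Σα)²(Σα+1)) = 40.9·161.9/(202.8²·203.8) = 0.000790.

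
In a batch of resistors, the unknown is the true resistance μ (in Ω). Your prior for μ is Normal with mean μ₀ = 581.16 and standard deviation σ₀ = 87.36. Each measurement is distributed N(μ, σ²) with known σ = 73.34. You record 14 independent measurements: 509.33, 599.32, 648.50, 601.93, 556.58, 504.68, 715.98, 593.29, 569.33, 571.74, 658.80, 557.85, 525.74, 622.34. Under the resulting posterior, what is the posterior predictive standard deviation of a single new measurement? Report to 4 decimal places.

For Normal data with known variance σ², a Normal(μ₀, σ₀²) prior on μ is conjugate. Posterior precision = 1/σ₀² + n/σ²; posterior mean is the precision-weighted average of μ₀ and x̄.
σ₀² = 87.36² = 7631.7696, σ² = 73.34² = 5378.7556; σ² + n·σ₀² = 5378.7556 + 14·7631.7696 = 112223.53.
Posterior precision = 1/σ₀² + n/σ² = 1/7631.7696 + 14/5378.7556 = (σ² + n·σ₀²)/(σ₀²σ²) = 112223.53/(7631.7696·5378.7556); posterior variance σₙ² = σ₀²σ²/(σ² + n·σ₀²) = 7631.7696·5378.7556/112223.53 = 365.782679.
Predictive variance for one new observation = σₙ² + σ² = 7631.7696·5378.7556/112223.53 + 5378.7556 = σ²·(σ₀² + 112223.53)/112223.53 = 5378.7556·119855.2996/112223.53 = 5744.538279; SD = √(5378.7556·119855.2996/112223.53) = 75.7927.

75.7927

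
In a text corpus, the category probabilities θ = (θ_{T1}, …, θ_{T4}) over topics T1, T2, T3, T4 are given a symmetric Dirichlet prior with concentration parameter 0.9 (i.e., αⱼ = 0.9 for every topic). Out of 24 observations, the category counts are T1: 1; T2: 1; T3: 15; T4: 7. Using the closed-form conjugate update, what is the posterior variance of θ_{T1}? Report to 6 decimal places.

The Dirichlet prior is conjugate to the Multinomial likelihood: each posterior αⱼ = prior αⱼ + observed count nⱼ.
Posterior concentration: (1.9, 1.9, 15.9, 7.9), total = 27.6.
Var[θ_j] = α_j(Σα−α_j)/((Σα)²(Σα+1)) = 1.9·25.7/(27.6²·28.6) = 0.002241.

0.002241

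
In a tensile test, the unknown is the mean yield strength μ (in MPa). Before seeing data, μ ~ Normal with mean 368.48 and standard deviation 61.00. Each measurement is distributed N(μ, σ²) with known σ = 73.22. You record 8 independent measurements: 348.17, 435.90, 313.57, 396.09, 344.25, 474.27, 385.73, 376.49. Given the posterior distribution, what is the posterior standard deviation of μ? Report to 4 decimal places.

23.8301

For Normal data with known variance σ², a Normal(μ₀, σ₀²) prior on μ is conjugate. Posterior precision = 1/σ₀² + n/σ²; posterior mean is the precision-weighted average of μ₀ and x̄.
σ₀² = 61.00² = 3721, σ² = 73.22² = 5361.1684; σ² + n·σ₀² = 5361.1684 + 8·3721 = 35129.1684.
Posterior precision = 1/σ₀² + n/σ² = 1/3721 + 8/5361.1684 = (σ² + n·σ₀²)/(σ₀²σ²) = 35129.1684/(3721·5361.1684); posterior variance σₙ² = σ₀²σ²/(σ² + n·σ₀²) = 3721·5361.1684/35129.1684 = 567.873039.
Posterior SD = √σₙ² = √(3721·5361.1684/35129.1684) = 23.8301.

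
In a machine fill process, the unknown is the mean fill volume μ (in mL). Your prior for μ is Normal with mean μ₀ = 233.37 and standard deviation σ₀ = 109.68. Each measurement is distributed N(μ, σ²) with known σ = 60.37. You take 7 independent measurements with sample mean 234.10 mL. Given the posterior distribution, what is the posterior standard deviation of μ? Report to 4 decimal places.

22.3394

For Normal data with known variance σ², a Normal(μ₀, σ₀²) prior on μ is conjugate. Posterior precision = 1/σ₀² + n/σ²; posterior mean is the precision-weighted average of μ₀ and x̄.
σ₀² = 109.68² = 12029.7024, σ² = 60.37² = 3644.5369; σ² + n·σ₀² = 3644.5369 + 7·12029.7024 = 87852.4537.
Posterior precision = 1/σ₀² + n/σ² = 1/12029.7024 + 7/3644.5369 = (σ² + n·σ₀²)/(σ₀²σ²) = 87852.4537/(12029.7024·3644.5369); posterior variance σₙ² = σ₀²σ²/(σ² + n·σ₀²) = 12029.7024·3644.5369/87852.4537 = 499.049172.
Posterior SD = √σₙ² = √(12029.7024·3644.5369/87852.4537) = 22.3394.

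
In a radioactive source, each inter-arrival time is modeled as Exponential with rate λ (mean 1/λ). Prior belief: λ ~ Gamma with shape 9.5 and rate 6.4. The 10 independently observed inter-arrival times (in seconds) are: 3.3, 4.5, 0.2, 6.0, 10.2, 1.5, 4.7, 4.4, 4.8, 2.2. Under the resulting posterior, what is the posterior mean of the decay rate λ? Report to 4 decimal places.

0.4046

With a Gamma(shape α, rate β) prior on the exponential rate λ, the posterior after n observations with total T = Σxᵢ is Gamma(α+n, β+T).
Sum of observations T = 41.8 seconds; n = 10.
Posterior: Gamma(9.5+10, 6.4+41.8) = Gamma(19.5, 48.2).
Posterior mean of λ = α/β = 19.5/48.2 = 0.4046.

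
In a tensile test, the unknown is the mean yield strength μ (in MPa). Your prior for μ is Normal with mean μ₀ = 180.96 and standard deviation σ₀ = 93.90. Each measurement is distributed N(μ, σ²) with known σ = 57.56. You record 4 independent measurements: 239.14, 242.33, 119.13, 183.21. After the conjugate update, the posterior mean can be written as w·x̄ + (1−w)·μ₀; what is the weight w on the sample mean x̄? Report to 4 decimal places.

0.9141

For Normal data with known variance σ², a Normal(μ₀, σ₀²) prior on μ is conjugate. Posterior precision = 1/σ₀² + n/σ²; posterior mean is the precision-weighted average of μ₀ and x̄.
σ₀² = 93.90² = 8817.21, σ² = 57.56² = 3313.1536. Prior precision 1/σ₀² = 1/8817.21; data precision n/σ² = 4/3313.1536.
w = (n/σ²)/(1/σ₀² + n/σ²) = n·σ₀²/(σ² + n·σ₀²) = 4·8817.21/(3313.1536 + 4·8817.21) = 35268.84/38581.9936 = 0.9141.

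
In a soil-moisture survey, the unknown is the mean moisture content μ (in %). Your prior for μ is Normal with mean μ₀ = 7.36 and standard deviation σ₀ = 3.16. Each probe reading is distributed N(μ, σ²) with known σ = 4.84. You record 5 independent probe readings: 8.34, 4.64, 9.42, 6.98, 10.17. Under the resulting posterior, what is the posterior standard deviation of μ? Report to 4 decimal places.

For Normal data with known variance σ², a Normal(μ₀, σ₀²) prior on μ is conjugate. Posterior precision = 1/σ₀² + n/σ²; posterior mean is the precision-weighted average of μ₀ and x̄.
σ₀² = 3.16² = 9.9856, σ² = 4.84² = 23.4256; σ² + n·σ₀² = 23.4256 + 5·9.9856 = 73.3536.
Posterior precision = 1/σ₀² + n/σ² = 1/9.9856 + 5/23.4256 = (σ² + n·σ₀²)/(σ₀²σ²) = 73.3536/(9.9856·23.4256); posterior variance σₙ² = σ₀²σ²/(σ² + n·σ₀²) = 9.9856·23.4256/73.3536 = 3.188919.
Posterior SD = √σₙ² = √(9.9856·23.4256/73.3536) = 1.7858.

1.7858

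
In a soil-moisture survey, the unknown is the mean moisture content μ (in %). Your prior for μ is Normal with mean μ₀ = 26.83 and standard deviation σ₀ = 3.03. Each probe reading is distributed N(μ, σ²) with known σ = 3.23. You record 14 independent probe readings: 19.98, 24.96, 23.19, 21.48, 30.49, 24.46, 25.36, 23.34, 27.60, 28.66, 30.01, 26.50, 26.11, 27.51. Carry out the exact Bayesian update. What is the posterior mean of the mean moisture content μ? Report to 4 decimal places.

25.7749

For Normal data with known variance σ², a Normal(μ₀, σ₀²) prior on μ is conjugate. Posterior precision = 1/σ₀² + n/σ²; posterior mean is the precision-weighted average of μ₀ and x̄.
Σxᵢ = 19.98 + 24.96 + 23.19 + 21.48 + 30.49 + 24.46 + 25.36 + 23.34 + 27.60 + 28.66 + 30.01 + 26.50 + 26.11 + 27.51 = 359.65, so n·x̄ = 359.65.
σ₀² = 3.03² = 9.1809, σ² = 3.23² = 10.4329; σ² + n·σ₀² = 10.4329 + 14·9.1809 = 138.9655.
Posterior mean = (μ₀/σ₀² + n·x̄/σ²)/(1/σ₀² + n/σ²) = (σ²·μ₀ + σ₀²·n·x̄)/(σ² + n·σ₀²) = (10.4329·26.83 + 9.1809·359.65)/138.9655 = 3581.825392/138.9655 = 25.7749.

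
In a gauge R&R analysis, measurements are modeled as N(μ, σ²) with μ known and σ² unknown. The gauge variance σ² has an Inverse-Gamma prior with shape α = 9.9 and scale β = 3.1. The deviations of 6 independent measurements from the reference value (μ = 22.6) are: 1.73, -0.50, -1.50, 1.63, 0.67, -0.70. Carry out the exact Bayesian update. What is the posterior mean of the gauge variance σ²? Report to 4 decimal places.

With known mean μ and an Inverse-Gamma(α, β) prior on σ², the Normal likelihood is conjugate: posterior is Inv-Gamma(α + n/2, β + Σ(xᵢ−μ)²/2).
Σ(xᵢ−μ)² = (1.73)² + (-0.50)² + (-1.50)² + (1.63)² + (0.67)² + (-0.70)² = 9.0887.
Posterior: Inv-Gamma(9.9 + 6/2, 3.1 + 9.0887/2) = Inv-Gamma(12.90, 7.64435).
E[σ²|data] = β/(α−1) = 7.64435/11.90 = 0.6424.

0.6424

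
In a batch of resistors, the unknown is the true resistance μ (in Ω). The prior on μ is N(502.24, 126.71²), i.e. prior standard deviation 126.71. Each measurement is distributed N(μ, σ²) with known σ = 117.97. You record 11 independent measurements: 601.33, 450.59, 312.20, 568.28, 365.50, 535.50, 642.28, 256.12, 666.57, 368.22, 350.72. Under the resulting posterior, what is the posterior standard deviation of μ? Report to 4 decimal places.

For Normal data with known variance σ², a Normal(μ₀, σ₀²) prior on μ is conjugate. Posterior precision = 1/σ₀² + n/σ²; posterior mean is the precision-weighted average of μ₀ and x̄.
σ₀² = 126.71² = 16055.4241, σ² = 117.97² = 13916.9209; σ² + n·σ₀² = 13916.9209 + 11·16055.4241 = 190526.586.
Posterior precision = 1/σ₀² + n/σ² = 1/16055.4241 + 11/13916.9209 = (σ² + n·σ₀²)/(σ₀²σ²) = 190526.586/(16055.4241·13916.9209); posterior variance σₙ² = σ₀²σ²/(σ² + n·σ₀²) = 16055.4241·13916.9209/190526.586 = 1172.760568.
Posterior SD = √σₙ² = √(16055.4241·13916.9209/190526.586) = 34.2456.

34.2456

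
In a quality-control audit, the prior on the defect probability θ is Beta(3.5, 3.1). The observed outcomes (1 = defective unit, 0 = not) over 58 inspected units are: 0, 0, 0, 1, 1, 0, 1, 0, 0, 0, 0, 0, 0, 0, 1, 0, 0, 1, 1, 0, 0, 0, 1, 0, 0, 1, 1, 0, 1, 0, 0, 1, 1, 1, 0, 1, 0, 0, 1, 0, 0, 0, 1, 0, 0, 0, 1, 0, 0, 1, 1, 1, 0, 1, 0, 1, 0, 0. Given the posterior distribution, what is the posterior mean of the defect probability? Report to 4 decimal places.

0.3947

The Beta prior is conjugate to a Binomial/Bernoulli likelihood; the update adds successes to α and failures to β.
Posterior: Beta(α+k, β+n−k) = Beta(3.5+22, 3.1+36) = Beta(25.5, 39.1).
Posterior mean = α/(α+β) = 25.5/64.6 = 0.3947.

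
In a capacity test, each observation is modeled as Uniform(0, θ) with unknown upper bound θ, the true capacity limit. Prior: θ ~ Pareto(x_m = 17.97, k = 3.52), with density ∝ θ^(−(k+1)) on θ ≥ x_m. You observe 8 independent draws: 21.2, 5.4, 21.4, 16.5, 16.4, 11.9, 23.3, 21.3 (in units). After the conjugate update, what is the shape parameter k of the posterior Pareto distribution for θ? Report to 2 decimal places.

A Pareto(scale x_m, shape k) prior on the upper bound θ of Uniform(0, θ) is conjugate: posterior is Pareto(max(x_m, max xᵢ), k + n).
Sample maximum = 23.3; prior scale x_m = 17.97 → posterior scale = max = 23.30.
Posterior shape = 3.52 + 8 = 11.52.
Posterior shape k = 11.52.

11.52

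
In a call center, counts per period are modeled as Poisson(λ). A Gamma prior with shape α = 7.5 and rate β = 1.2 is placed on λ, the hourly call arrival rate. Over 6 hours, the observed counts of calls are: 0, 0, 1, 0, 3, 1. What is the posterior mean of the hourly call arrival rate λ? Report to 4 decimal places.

With a Gamma(shape α, rate β) prior, the Poisson likelihood is conjugate: the posterior is Gamma(α + ΣXᵢ, β + n).
Sum of counts S = 5 over n = 6 hours.
Posterior: Gamma(α+S, β+n) = Gamma(7.5+5, 1.2+6) = Gamma(12.5, 7.2).
Posterior mean = α/β = 12.5/7.2 = 1.7361.

1.7361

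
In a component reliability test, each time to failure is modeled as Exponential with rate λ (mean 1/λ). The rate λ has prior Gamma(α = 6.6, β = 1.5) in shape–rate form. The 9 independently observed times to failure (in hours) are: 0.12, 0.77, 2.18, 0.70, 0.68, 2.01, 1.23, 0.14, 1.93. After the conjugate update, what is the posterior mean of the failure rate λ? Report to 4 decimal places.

With a Gamma(shape α, rate β) prior on the exponential rate λ, the posterior after n observations with total T = Σxᵢ is Gamma(α+n, β+T).
Sum of observations T = 9.76 hours; n = 9.
Posterior: Gamma(6.6+9, 1.5+9.76) = Gamma(15.6, 11.26).
Posterior mean of λ = α/β = 15.6/11.26 = 1.3854.

1.3854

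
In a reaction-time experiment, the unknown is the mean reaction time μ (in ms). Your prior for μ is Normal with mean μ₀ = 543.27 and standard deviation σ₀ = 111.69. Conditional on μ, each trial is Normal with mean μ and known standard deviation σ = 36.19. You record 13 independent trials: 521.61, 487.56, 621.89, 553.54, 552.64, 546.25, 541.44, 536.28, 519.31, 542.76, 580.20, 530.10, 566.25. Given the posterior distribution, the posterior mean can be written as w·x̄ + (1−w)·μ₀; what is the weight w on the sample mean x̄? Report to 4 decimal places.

For Normal data with known variance σ², a Normal(μ₀, σ₀²) prior on μ is conjugate. Posterior precision = 1/σ₀² + n/σ²; posterior mean is the precision-weighted average of μ₀ and x̄.
σ₀² = 111.69² = 12474.6561, σ² = 36.19² = 1309.7161. Prior precision 1/σ₀² = 1/12474.6561; data precision n/σ² = 13/1309.7161.
w = (n/σ²)/(1/σ₀² + n/σ²) = n·σ₀²/(σ² + n·σ₀²) = 13·12474.6561/(1309.7161 + 13·12474.6561) = 162170.5293/163480.2454 = 0.9920.

0.9920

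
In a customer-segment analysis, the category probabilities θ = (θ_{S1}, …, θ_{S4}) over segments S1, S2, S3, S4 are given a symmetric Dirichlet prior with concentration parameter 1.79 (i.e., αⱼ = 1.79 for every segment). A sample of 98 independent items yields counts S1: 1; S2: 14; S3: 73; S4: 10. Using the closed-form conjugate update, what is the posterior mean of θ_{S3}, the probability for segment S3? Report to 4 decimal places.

0.7112

The Dirichlet prior is conjugate to the Multinomial likelihood: each posterior αⱼ = prior αⱼ + observed count nⱼ.
Posterior concentration: (2.79, 15.79, 74.79, 11.79), total = 105.16.
E[θ_{S3}|data] = α_{S3}/Σα = 74.79/105.16 = 0.7112.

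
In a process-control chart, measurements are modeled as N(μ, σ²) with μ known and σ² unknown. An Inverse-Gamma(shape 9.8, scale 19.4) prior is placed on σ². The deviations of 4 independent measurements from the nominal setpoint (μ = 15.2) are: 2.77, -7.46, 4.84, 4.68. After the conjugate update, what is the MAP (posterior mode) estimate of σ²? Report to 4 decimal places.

With known mean μ and an Inverse-Gamma(α, β) prior on σ², the Normal likelihood is conjugate: posterior is Inv-Gamma(α + n/2, β + Σ(xᵢ−μ)²/2).
Σ(xᵢ−μ)² = (2.77)² + (-7.46)² + (4.84)² + (4.68)² = 108.6525.
Posterior: Inv-Gamma(9.8 + 4/2, 19.4 + 108.6525/2) = Inv-Gamma(11.80, 73.72625).
Mode = β/(α+1) = 73.72625/12.80 = 5.7599.

5.7599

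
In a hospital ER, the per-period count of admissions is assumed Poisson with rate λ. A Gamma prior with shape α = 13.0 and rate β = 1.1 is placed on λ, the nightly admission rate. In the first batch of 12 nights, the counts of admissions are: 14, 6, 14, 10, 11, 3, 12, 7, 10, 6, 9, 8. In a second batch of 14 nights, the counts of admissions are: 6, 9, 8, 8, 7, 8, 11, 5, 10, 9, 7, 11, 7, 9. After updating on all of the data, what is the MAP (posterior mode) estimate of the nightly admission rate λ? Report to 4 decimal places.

With a Gamma(shape α, rate β) prior, the Poisson likelihood is conjugate: the posterior is Gamma(α + ΣXᵢ, β + n).
Batch 1: sum of counts S = 110 over n = 12 nights.
After batch 1: Gamma(α+S, β+n) = Gamma(13.0+110, 1.1+12) = Gamma(123.0, 13.1).
Batch 2: sum of counts S = 115 over n = 14 nights.
After batch 2: Gamma(α+S, β+n) = Gamma(123.0+115, 13.1+14) = Gamma(238.0, 27.1).
Mode of Gamma(α,β) for α≥1 is (α−1)/β = 237.0/27.1 = 8.7454.

8.7454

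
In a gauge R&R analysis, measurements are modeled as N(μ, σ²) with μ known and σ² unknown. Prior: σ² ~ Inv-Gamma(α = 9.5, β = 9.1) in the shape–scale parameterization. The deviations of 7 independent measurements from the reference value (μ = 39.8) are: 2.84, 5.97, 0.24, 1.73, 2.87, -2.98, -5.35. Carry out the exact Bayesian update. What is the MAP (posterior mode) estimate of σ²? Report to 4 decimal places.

With known mean μ and an Inverse-Gamma(α, β) prior on σ², the Normal likelihood is conjugate: posterior is Inv-Gamma(α + n/2, β + Σ(xᵢ−μ)²/2).
Σ(xᵢ−μ)² = (2.84)² + (5.97)² + (0.24)² + (1.73)² + (2.87)² + (-2.98)² + (-5.35)² = 92.4968.
Posterior: Inv-Gamma(9.5 + 7/2, 9.1 + 92.4968/2) = Inv-Gamma(13.00, 55.34840).
Mode = β/(α+1) = 55.34840/14.00 = 3.9535.

3.9535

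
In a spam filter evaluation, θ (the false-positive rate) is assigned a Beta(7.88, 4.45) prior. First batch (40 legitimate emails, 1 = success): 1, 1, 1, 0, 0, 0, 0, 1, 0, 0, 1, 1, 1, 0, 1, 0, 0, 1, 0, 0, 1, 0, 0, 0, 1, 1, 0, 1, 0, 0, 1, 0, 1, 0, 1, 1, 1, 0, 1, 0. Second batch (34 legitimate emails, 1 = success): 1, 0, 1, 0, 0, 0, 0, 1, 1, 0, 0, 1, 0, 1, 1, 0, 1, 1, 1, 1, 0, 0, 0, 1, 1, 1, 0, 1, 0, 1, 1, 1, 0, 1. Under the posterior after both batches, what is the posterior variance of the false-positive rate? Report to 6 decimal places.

0.002851

The Beta prior is conjugate to a Binomial/Bernoulli likelihood; the update adds successes to α and failures to β.
After batch 1: Beta(7.88+19, 4.45+21) = Beta(26.88, 25.45).
After batch 2: Beta(26.88+19, 25.45+15) = Beta(45.88, 40.45).
Var = αβ/((α+β)²(α+β+1)) = 45.88·40.45/(86.33²·87.33) = 0.002851.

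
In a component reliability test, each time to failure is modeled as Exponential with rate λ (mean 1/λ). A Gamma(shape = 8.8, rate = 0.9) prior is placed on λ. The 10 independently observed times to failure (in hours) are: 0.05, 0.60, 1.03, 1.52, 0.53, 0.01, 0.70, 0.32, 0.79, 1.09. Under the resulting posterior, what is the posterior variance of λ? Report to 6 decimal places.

0.330686

With a Gamma(shape α, rate β) prior on the exponential rate λ, the posterior after n observations with total T = Σxᵢ is Gamma(α+n, β+T).
Sum of observations T = 6.64 hours; n = 10.
Posterior: Gamma(8.8+10, 0.9+6.64) = Gamma(18.8, 7.54).
Var = α/β² = 0.330686.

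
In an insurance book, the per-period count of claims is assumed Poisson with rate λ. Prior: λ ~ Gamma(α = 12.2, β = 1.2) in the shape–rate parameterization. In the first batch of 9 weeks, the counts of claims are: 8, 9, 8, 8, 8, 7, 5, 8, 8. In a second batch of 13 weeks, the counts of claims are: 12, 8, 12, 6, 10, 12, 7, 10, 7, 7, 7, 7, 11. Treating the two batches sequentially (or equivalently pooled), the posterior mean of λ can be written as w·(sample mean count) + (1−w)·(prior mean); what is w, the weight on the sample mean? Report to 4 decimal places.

With a Gamma(shape α, rate β) prior, the Poisson likelihood is conjugate: the posterior is Gamma(α + ΣXᵢ, β + n).
Total number of weeks: n = 9 + 13 = 22.
Posterior mean = (α₀+S)/(β₀+n) = [n/(β₀+n)]·(S/n) + [β₀/(β₀+n)]·(α₀/β₀), so only n and β₀ enter the weight.
Weight on data w = n/(β₀+n) = 22/(1.2+22) = 22/23.2 = 0.9483.

0.9483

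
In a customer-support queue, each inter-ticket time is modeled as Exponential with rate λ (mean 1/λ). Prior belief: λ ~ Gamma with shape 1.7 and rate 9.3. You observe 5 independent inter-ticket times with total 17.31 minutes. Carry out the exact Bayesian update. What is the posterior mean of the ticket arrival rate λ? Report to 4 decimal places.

0.2518

With a Gamma(shape α, rate β) prior on the exponential rate λ, the posterior after n observations with total T = Σxᵢ is Gamma(α+n, β+T).
Posterior: Gamma(1.7+5, 9.3+17.31) = Gamma(6.7, 26.61).
Posterior mean of λ = α/β = 6.7/26.61 = 0.2518.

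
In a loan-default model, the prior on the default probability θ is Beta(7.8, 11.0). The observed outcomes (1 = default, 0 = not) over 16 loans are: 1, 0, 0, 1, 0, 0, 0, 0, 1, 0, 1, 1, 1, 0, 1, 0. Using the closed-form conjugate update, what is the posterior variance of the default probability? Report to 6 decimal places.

The Beta prior is conjugate to a Binomial/Bernoulli likelihood; the update adds successes to α and failures to β.
Posterior: Beta(α+k, β+n−k) = Beta(7.8+7, 11.0+9) = Beta(14.8, 20.0).
Var = αβ/((α+β)²(α+β+1)) = 14.8·20.0/(34.8²·35.8) = 0.006827.

0.006827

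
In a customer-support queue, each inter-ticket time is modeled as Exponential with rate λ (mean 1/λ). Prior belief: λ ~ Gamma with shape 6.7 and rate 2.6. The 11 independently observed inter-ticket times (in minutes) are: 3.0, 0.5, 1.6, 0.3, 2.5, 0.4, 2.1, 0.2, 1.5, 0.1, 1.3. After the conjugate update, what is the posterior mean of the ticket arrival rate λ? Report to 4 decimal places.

1.0994

With a Gamma(shape α, rate β) prior on the exponential rate λ, the posterior after n observations with total T = Σxᵢ is Gamma(α+n, β+T).
Sum of observations T = 13.5 minutes; n = 11.
Posterior: Gamma(6.7+11, 2.6+13.5) = Gamma(17.7, 16.1).
Posterior mean of λ = α/β = 17.7/16.1 = 1.0994.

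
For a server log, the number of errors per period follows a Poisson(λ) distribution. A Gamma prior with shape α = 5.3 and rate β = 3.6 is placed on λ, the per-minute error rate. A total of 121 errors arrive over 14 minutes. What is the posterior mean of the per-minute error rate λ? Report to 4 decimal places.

With a Gamma(shape α, rate β) prior, the Poisson likelihood is conjugate: the posterior is Gamma(α + ΣXᵢ, β + n).
Posterior: Gamma(α+S, β+n) = Gamma(5.3+121, 3.6+14) = Gamma(126.3, 17.6).
Posterior mean = α/β = 126.3/17.6 = 7.1761.

7.1761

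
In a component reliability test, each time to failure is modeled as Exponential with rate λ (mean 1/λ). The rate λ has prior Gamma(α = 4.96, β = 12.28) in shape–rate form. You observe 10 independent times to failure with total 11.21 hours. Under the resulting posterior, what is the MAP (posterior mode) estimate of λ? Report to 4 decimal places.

0.5943

With a Gamma(shape α, rate β) prior on the exponential rate λ, the posterior after n observations with total T = Σxᵢ is Gamma(α+n, β+T).
Posterior: Gamma(4.96+10, 12.28+11.21) = Gamma(14.96, 23.49).
Mode = (α−1)/β = 0.5943.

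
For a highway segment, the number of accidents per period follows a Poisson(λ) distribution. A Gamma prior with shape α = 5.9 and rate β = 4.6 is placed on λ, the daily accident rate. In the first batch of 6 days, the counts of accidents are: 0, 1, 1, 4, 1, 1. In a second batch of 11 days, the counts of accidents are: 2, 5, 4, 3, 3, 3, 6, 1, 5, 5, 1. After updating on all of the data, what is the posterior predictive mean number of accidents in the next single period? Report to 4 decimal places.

2.4028

With a Gamma(shape α, rate β) prior, the Poisson likelihood is conjugate: the posterior is Gamma(α + ΣXᵢ, β + n).
Batch 1: sum of counts S = 8 over n = 6 days.
After batch 1: Gamma(α+S, β+n) = Gamma(5.9+8, 4.6+6) = Gamma(13.9, 10.6).
Batch 2: sum of counts S = 38 over n = 11 days.
After batch 2: Gamma(α+S, β+n) = Gamma(13.9+38, 10.6+11) = Gamma(51.9, 21.6).
The predictive distribution for one future period is NegBinom with mean α/β = 2.4028.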